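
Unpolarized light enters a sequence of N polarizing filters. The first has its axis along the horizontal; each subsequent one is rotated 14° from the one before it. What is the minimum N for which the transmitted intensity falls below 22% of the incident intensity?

N = 15

First polarizer halves the unpolarized light: factor 1/2.
Each further stage multiplies by cos²(14°) = 0.9415.
After N polarizers: T = 0.5·0.9415^(N−1). Require T < 0.22 ⇒ N−1 > ln(0.22/0.5)/ln(0.9415) = 13.61, so N−1 ≥ 14 and N = 15.
Check: N=15 gives T = 0.2149 < 0.22; N=14 gives T = 0.2283.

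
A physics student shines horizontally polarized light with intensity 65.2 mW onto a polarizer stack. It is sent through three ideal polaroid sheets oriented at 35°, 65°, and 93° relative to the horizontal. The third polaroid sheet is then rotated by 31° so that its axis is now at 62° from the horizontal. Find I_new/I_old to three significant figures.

I_new/I_old ≈ 1.28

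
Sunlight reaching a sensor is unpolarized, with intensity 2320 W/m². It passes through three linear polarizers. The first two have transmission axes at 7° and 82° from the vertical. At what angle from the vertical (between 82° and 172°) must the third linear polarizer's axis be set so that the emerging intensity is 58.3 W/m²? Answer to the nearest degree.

θ ≈ 112°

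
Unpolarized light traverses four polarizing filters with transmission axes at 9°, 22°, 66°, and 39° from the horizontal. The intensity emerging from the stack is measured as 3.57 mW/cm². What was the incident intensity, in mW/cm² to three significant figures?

Unpolarized light through the first polarizer → I₁ = ½ I₀, now polarized at 9°.
I₂ = I₁ cos²(22° − 9°) = 0.5 I₀ · cos²(13°) = 0.4747 I₀.
I₃ = I₂ cos²(66° − 22°) = 0.4747 I₀ · cos²(44°) = 0.2456 I₀.
I₄ = I₃ cos²(39° − 66°) = 0.2456 I₀ · cos²(27°) = 0.195 I₀.
So 3.57 mW/cm² = 0.195 I₀, giving I₀ = 3.57/0.195 = 18.31 mW/cm².

I₀ ≈ 18.3 mW/cm²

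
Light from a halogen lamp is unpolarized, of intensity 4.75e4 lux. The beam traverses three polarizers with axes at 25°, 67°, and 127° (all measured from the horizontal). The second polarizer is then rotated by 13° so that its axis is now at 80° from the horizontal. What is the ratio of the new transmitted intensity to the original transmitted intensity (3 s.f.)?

Before rotation:
Unpolarized light through the first polarizer → I₁ = ½ I₀, now polarized at 25°.
I₂ = I₁ cos²(67° − 25°) = 0.5 I₀ · cos²(42°) = 0.2761 I₀.
I₃ = I₂ cos²(127° − 67°) = 0.2761 I₀ · cos²(60°) = 0.06903 I₀.
After rotation:
Unpolarized light through the first polarizer → I₁ = ½ I₀, now polarized at 25°.
I₂ = I₁ cos²(80° − 25°) = 0.5 I₀ · cos²(55°) = 0.1645 I₀.
I₃ = I₂ cos²(127° − 80°) = 0.1645 I₀ · cos²(47°) = 0.07651 I₀.
Ratio = 0.07651 / 0.06903 = 1.108.

I_new/I_old ≈ 1.11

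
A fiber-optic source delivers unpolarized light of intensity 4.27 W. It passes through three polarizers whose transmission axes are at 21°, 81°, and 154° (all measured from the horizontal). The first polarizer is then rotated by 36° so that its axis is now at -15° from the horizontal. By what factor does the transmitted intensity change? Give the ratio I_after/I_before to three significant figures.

Before rotation:
Unpolarized light through the first polarizer → I₁ = ½ I₀, now polarized at 21°.
I₂ = I₁ cos²(81° − 21°) = 0.5 I₀ · cos²(60°) = 0.125 I₀.
I₃ = I₂ cos²(154° − 81°) = 0.125 I₀ · cos²(73°) = 0.01069 I₀.
After rotation:
Unpolarized light through the first polarizer → I₁ = ½ I₀, now polarized at -15°.
Angle between axes 1 and 2: 84°. I₂ = 0.5 I₀ · cos²(84°) = 0.005463 I₀.
I₃ = I₂ cos²(154° − 81°) = 0.005463 I₀ · cos²(73°) = 0.000467 I₀.
Ratio = 0.000467 / 0.01069 = 0.0437.

I_new/I_old ≈ 0.0437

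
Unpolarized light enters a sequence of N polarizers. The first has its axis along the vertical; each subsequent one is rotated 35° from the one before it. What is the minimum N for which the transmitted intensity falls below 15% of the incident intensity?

N = 5

First polarizer halves the unpolarized light: factor 1/2.
Each further stage multiplies by cos²(35°) = 0.671.
After N polarizers: T = 0.5·0.671^(N−1). Require T < 0.15 ⇒ N−1 > ln(0.15/0.5)/ln(0.671) = 3.02, so N−1 ≥ 4 and N = 5.
Check: N=5 gives T = 0.1014 < 0.15; N=4 gives T = 0.1511.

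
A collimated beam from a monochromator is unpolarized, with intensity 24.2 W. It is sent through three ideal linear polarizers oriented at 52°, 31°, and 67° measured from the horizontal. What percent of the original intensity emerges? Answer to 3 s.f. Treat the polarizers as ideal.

≈ 28.5%

Unpolarized light through the first polarizer → I₁ = 24.2 W/2 = 12.1 W, polarized at 52°.
I₂ = I₁ · cos²(21°) = 12.1 · 0.8716 = 10.55 W.
I₃ = I₂ · cos²(36°) = 10.55 · 0.6545 = 6.902 W.
That is 28.52% of the incident intensity.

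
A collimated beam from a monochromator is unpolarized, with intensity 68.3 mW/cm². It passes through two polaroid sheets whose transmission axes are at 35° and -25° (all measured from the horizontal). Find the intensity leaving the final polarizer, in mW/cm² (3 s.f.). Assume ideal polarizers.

I ≈ 8.54 mW/cm²

Unpolarized light through the first polarizer → I₁ = 68.3 mW/cm²/2 = 34.15 mW/cm², polarized at 35°.
I₂ = I₁ · cos²(60°) = 34.15 · 0.25 = 8.538 mW/cm².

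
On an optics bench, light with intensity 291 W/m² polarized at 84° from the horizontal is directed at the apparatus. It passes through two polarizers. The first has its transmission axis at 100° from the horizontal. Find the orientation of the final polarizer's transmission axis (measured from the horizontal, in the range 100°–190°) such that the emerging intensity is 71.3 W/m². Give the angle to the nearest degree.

I₁ = I₀ cos²(100° − 84°) = I₀ cos²(16°) = 0.924 I₀.
Target fraction: 71.3 / 291 W/m² = 0.245 of I₀.
Need I₂/I₀ = 0.245, so cos²(θ − 100°) = 0.245 / 0.924 = 0.2652.
θ − 100° = arccos(√0.2652) = 59.0°, giving θ ≈ 100 + 59.0 = 159.0°.

θ ≈ 159°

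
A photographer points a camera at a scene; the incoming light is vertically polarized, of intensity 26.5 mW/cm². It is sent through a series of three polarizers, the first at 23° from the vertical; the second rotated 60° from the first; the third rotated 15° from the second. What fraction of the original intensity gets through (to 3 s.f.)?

I/I₀ ≈ 0.198

By Malus's law, I₁ = 26.5 mW/cm² · cos²(23°) = 22.45 mW/cm².
I₂ = I₁ · cos²(60°) = 22.45 · 0.25 = 5.614 mW/cm².
I₃ = I₂ · cos²(15°) = 5.614 · 0.933 = 5.238 mW/cm².
Transmitted fraction = 0.1976.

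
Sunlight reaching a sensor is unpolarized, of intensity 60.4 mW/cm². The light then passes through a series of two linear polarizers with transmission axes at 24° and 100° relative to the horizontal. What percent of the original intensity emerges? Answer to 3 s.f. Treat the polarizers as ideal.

Unpolarized light through the first polarizer → I₁ = 60.4 mW/cm²/2 = 30.2 mW/cm², polarized at 24°.
I₂ = I₁ · cos²(76°) = 30.2 · 0.05853 = 1.767 mW/cm².
That is 2.926% of the incident intensity.

≈ 2.93%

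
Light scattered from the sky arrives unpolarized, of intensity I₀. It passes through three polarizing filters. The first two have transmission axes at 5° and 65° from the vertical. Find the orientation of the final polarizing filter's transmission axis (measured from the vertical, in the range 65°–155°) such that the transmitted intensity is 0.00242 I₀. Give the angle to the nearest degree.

θ ≈ 147°

Unpolarized light through the first polarizer → I₁ = ½ I₀, now polarized at 5°.
I₂ = I₁ cos²(65° − 5°) = 0.5 I₀ · cos²(60°) = 0.125 I₀.
Need I₃/I₀ = 0.00242, so cos²(θ − 65°) = 0.00242 / 0.125 = 0.01936.
θ − 65° = arccos(√0.01936) = 82.0°, giving θ ≈ 65 + 82.0 = 147.0°.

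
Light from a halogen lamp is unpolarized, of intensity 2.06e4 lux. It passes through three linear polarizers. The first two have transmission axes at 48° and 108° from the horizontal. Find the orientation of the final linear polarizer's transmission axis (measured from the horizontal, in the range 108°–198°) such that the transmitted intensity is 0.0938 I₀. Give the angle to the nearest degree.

Unpolarized light through the first polarizer → I₁ = ½ I₀, now polarized at 48°.
I₂ = I₁ cos²(108° − 48°) = 0.5 I₀ · cos²(60°) = 0.125 I₀.
Need I₃/I₀ = 0.0938, so cos²(θ − 108°) = 0.0938 / 0.125 = 0.7504.
θ − 108° = arccos(√0.7504) = 30.0°, giving θ ≈ 108 + 30.0 = 138.0°.

θ ≈ 138°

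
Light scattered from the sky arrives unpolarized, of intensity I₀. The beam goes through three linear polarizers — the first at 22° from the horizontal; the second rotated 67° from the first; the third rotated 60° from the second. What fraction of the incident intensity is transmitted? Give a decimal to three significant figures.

Unpolarized light through the first polarizer → I₁ = ½ I₀, now polarized at 22°.
I₂ = I₁ cos²(67°) = 0.5 · 0.1527 I₀ = 0.07634 I₀.
I₃ = I₂ cos²(60°) = 0.07634 · 0.25 I₀ = 0.01908 I₀.
Transmitted fraction = 0.01908.

≈ 0.0191 I₀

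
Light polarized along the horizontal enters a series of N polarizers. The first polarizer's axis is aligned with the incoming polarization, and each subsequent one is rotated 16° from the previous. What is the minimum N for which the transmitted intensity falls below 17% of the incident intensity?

First polarizer is aligned with the polarization: full transmission.
Each further stage multiplies by cos²(16°) = 0.924.
After N polarizers: T = 0.924^(N−1). Require T < 0.17 ⇒ N−1 > ln(0.17)/ln(0.924) = 22.42, so N−1 ≥ 23 and N = 24.
Check: N=24 gives T = 0.1624 < 0.17; N=23 gives T = 0.1758.

N = 24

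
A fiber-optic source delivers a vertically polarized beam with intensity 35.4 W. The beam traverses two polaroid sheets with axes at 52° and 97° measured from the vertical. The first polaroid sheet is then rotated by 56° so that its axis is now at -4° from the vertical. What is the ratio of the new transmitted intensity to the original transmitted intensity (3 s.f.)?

I_new/I_old ≈ 0.191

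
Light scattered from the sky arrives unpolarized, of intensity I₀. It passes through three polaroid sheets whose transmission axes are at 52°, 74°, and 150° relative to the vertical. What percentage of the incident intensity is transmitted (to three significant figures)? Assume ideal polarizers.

≈ 2.52%

Unpolarized light through the first polarizer → I₁ = ½ I₀, now polarized at 52°.
I₂ = I₁ cos²(74° − 52°) = 0.5 I₀ · cos²(22°) = 0.4298 I₀.
I₃ = I₂ cos²(150° − 74°) = 0.4298 I₀ · cos²(76°) = 0.02516 I₀.
That is 2.516% of the incident intensity.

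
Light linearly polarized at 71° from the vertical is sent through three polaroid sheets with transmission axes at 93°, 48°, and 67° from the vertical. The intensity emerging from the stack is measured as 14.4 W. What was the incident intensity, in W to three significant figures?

By Malus's law, I₁ = I₀ cos²(93° − 71°) = I₀ cos²(22°) = 0.8597 I₀.
I₂ = I₁ cos²(48° − 93°) = 0.8597 I₀ · cos²(45°) = 0.4298 I₀.
I₃ = I₂ cos²(67° − 48°) = 0.4298 I₀ · cos²(19°) = 0.3843 I₀.
So 14.4 W = 0.3843 I₀, giving I₀ = 14.4/0.3843 = 37.47 W.

I₀ ≈ 37.5 W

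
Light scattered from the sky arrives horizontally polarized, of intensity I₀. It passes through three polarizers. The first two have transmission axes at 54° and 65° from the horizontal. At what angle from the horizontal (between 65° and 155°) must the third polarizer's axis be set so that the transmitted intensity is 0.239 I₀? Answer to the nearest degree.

By Malus's law, I₁ = I₀ cos²(54° − 0°) = I₀ cos²(54°) = 0.3455 I₀.
I₂ = I₁ cos²(65° − 54°) = 0.3455 I₀ · cos²(11°) = 0.3329 I₀.
Need I₃/I₀ = 0.239, so cos²(θ − 65°) = 0.239 / 0.3329 = 0.7179.
θ − 65° = arccos(√0.7179) = 32.1°, giving θ ≈ 65 + 32.1 = 97.1°.

θ ≈ 97°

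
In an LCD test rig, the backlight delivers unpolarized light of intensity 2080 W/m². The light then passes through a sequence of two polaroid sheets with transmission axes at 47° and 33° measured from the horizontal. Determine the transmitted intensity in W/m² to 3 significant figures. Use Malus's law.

Unpolarized light through the first polarizer → I₁ = 2080 W/m²/2 = 1040 W/m², polarized at 47°.
I₂ = I₁ · cos²(14°) = 1040 · 0.9415 = 979.1 W/m².

I ≈ 979 W/m²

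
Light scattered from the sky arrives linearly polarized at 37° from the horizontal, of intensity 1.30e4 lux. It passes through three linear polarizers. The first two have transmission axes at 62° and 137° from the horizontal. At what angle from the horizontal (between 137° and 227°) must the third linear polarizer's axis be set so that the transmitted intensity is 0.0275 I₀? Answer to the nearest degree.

I₁ = I₀ cos²(62° − 37°) = I₀ cos²(25°) = 0.8214 I₀.
I₂ = I₁ cos²(137° − 62°) = 0.8214 I₀ · cos²(75°) = 0.05502 I₀.
Need I₃/I₀ = 0.0275, so cos²(θ − 137°) = 0.0275 / 0.05502 = 0.4998.
θ − 137° = arccos(√0.4998) = 45.0°, giving θ ≈ 137 + 45.0 = 182.0°.

θ ≈ 182°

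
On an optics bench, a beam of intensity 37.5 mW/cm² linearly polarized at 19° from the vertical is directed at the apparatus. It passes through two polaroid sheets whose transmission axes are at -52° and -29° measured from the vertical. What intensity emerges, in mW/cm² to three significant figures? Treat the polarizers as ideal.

I₁ = 37.5 mW/cm² · cos²(71°) = 3.975 mW/cm².
I₂ = I₁ · cos²(23°) = 3.975 · 0.8473 = 3.368 mW/cm².

I ≈ 3.37 mW/cm²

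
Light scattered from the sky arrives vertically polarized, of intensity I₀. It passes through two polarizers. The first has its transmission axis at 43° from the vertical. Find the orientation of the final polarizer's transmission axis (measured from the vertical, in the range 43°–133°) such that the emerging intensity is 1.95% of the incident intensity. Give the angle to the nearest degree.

θ ≈ 122°

By Malus's law, I₁ = I₀ cos²(43° − 0°) = I₀ cos²(43°) = 0.5349 I₀.
Need I₂/I₀ = 0.0195, so cos²(θ − 43°) = 0.0195 / 0.5349 = 0.03646.
θ − 43° = arccos(√0.03646) = 79.0°, giving θ ≈ 43 + 79.0 = 122.0°.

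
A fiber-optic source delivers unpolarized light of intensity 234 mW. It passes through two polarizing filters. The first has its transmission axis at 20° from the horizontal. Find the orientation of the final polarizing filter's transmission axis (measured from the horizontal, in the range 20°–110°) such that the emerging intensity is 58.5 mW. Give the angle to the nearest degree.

θ ≈ 65°

Unpolarized light through the first polarizer → I₁ = ½ I₀, now polarized at 20°.
Target fraction: 58.5 / 234 mW = 0.25 of I₀.
Need I₂/I₀ = 0.25, so cos²(θ − 20°) = 0.25 / 0.5 = 0.5.
θ − 20° = arccos(√0.5) = 45.0°, giving θ ≈ 20 + 45.0 = 65.0°.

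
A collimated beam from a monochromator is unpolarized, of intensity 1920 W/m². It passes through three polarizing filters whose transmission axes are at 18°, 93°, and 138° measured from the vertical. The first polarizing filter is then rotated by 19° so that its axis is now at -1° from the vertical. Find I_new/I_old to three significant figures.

I_new/I_old ≈ 0.0726

Before rotation:
Unpolarized light through the first polarizer → I₁ = ½ I₀, now polarized at 18°.
I₂ = I₁ cos²(93° − 18°) = 0.5 I₀ · cos²(75°) = 0.03349 I₀.
I₃ = I₂ cos²(138° − 93°) = 0.03349 I₀ · cos²(45°) = 0.01675 I₀.
After rotation:
Unpolarized light through the first polarizer → I₁ = ½ I₀, now polarized at -1°.
Angle between axes 1 and 2: 86°. I₂ = 0.5 I₀ · cos²(86°) = 0.002433 I₀.
I₃ = I₂ cos²(138° − 93°) = 0.002433 I₀ · cos²(45°) = 0.001216 I₀.
Ratio = 0.001216 / 0.01675 = 0.07264.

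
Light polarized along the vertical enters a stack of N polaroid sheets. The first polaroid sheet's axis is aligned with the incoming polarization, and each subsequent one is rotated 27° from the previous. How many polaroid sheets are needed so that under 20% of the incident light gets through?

First polarizer is aligned with the polarization: full transmission.
Each further stage multiplies by cos²(27°) = 0.7939.
After N polarizers: T = 0.7939^(N−1). Require T < 0.20 ⇒ N−1 > ln(0.20)/ln(0.7939) = 6.97, so N−1 ≥ 7 and N = 8.
Check: N=8 gives T = 0.1988 < 0.20; N=7 gives T = 0.2504.

N = 8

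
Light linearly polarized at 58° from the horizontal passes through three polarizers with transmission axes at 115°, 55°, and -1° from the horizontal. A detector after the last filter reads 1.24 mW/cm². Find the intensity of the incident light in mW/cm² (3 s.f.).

I₀ ≈ 53.5 mW/cm²

By Malus's law, I₁ = I₀ cos²(115° − 58°) = I₀ cos²(57°) = 0.2966 I₀.
I₂ = I₁ cos²(55° − 115°) = 0.2966 I₀ · cos²(60°) = 0.07416 I₀.
I₃ = I₂ cos²(-1° − 55°) = 0.07416 I₀ · cos²(56°) = 0.02319 I₀.
So 1.24 mW/cm² = 0.02319 I₀, giving I₀ = 1.24/0.02319 = 53.47 mW/cm².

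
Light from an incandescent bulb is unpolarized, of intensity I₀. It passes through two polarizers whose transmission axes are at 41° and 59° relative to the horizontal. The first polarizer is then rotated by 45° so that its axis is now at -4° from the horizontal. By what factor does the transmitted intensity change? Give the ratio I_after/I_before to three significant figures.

Before rotation:
Unpolarized light through the first polarizer → I₁ = ½ I₀, now polarized at 41°.
I₂ = I₁ cos²(59° − 41°) = 0.5 I₀ · cos²(18°) = 0.4523 I₀.
After rotation:
Unpolarized light through the first polarizer → I₁ = ½ I₀, now polarized at -4°.
I₂ = I₁ cos²(59° + 4°) = 0.5 I₀ · cos²(63°) = 0.1031 I₀.
Ratio = 0.1031 / 0.4523 = 0.2279.

I_new/I_old ≈ 0.228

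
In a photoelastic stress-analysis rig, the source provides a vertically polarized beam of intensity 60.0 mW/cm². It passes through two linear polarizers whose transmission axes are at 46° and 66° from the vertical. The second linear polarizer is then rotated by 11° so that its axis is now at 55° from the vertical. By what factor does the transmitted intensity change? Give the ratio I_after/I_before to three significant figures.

Before rotation:
I₁ = I₀ cos²(46° − 0°) = I₀ cos²(46°) = 0.4826 I₀.
I₂ = I₁ cos²(66° − 46°) = 0.4826 I₀ · cos²(20°) = 0.4261 I₀.
After rotation:
I₁ = I₀ cos²(46° − 0°) = I₀ cos²(46°) = 0.4826 I₀.
I₂ = I₁ cos²(55° − 46°) = 0.4826 I₀ · cos²(9°) = 0.4707 I₀.
Ratio = 0.4707 / 0.4261 = 1.105.

I_new/I_old ≈ 1.10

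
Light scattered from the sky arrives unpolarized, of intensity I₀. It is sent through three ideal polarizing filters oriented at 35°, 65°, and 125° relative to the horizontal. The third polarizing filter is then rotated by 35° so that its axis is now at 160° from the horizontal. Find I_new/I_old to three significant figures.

I_new/I_old ≈ 0.0304

Before rotation:
Unpolarized light through the first polarizer → I₁ = ½ I₀, now polarized at 35°.
I₂ = I₁ cos²(65° − 35°) = 0.5 I₀ · cos²(30°) = 0.375 I₀.
I₃ = I₂ cos²(125° − 65°) = 0.375 I₀ · cos²(60°) = 0.09375 I₀.
After rotation:
Unpolarized light through the first polarizer → I₁ = ½ I₀, now polarized at 35°.
I₂ = I₁ cos²(65° − 35°) = 0.5 I₀ · cos²(30°) = 0.375 I₀.
Angle between axes 2 and 3: 85°. I₃ = 0.375 I₀ · cos²(85°) = 0.002849 I₀.
Ratio = 0.002849 / 0.09375 = 0.03038.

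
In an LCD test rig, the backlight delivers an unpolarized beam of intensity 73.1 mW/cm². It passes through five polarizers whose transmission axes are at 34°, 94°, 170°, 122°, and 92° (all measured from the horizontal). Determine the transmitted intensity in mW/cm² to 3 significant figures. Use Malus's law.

I ≈ 0.180 mW/cm²

Unpolarized light through the first polarizer → I₁ = 73.1 mW/cm²/2 = 36.55 mW/cm², polarized at 34°.
I₂ = I₁ · cos²(60°) = 36.55 · 0.25 = 9.138 mW/cm².
I₃ = I₂ · cos²(76°) = 9.138 · 0.05853 = 0.5348 mW/cm².
I₄ = I₃ · cos²(48°) = 0.5348 · 0.4477 = 0.2394 mW/cm².
I₅ = I₄ · cos²(30°) = 0.2394 · 0.75 = 0.1796 mW/cm².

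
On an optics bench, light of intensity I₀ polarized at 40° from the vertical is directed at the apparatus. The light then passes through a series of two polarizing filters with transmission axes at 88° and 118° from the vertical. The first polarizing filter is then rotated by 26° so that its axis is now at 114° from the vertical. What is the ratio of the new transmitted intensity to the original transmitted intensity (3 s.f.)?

I_new/I_old ≈ 0.225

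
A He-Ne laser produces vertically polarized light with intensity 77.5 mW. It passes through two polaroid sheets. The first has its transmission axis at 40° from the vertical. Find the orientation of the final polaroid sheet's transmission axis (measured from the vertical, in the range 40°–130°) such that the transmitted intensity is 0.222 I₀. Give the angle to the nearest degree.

θ ≈ 92°

I₁ = I₀ cos²(40° − 0°) = I₀ cos²(40°) = 0.5868 I₀.
Need I₂/I₀ = 0.222, so cos²(θ − 40°) = 0.222 / 0.5868 = 0.3783.
θ − 40° = arccos(√0.3783) = 52.0°, giving θ ≈ 40 + 52.0 = 92.0°.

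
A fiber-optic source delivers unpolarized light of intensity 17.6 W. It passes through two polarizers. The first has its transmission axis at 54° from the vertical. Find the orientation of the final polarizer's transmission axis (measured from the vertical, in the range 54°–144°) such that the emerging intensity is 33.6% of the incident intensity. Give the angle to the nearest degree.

Unpolarized light through the first polarizer → I₁ = ½ I₀, now polarized at 54°.
Need I₂/I₀ = 0.336, so cos²(θ − 54°) = 0.336 / 0.5 = 0.672.
θ − 54° = arccos(√0.672) = 34.9°, giving θ ≈ 54 + 34.9 = 88.9°.

θ ≈ 89°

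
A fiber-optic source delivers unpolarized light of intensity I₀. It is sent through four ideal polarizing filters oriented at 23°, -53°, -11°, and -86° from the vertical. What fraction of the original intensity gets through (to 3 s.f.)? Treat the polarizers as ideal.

≈ 0.00108 I₀

Unpolarized light through the first polarizer → I₁ = ½ I₀, now polarized at 23°.
I₂ = I₁ cos²(-53° − 23°) = 0.5 I₀ · cos²(76°) = 0.02926 I₀.
I₃ = I₂ cos²(-11° + 53°) = 0.02926 I₀ · cos²(42°) = 0.01616 I₀.
I₄ = I₃ cos²(-86° + 11°) = 0.01616 I₀ · cos²(75°) = 0.001083 I₀.
Transmitted fraction = 0.001083.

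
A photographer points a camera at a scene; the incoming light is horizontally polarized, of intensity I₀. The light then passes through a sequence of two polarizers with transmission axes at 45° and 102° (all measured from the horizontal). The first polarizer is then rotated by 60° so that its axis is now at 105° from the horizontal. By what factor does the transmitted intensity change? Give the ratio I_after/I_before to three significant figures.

I_new/I_old ≈ 0.450

Before rotation:
I₁ = I₀ cos²(45° − 0°) = I₀ cos²(45°) = 0.5 I₀.
I₂ = I₁ cos²(102° − 45°) = 0.5 I₀ · cos²(57°) = 0.1483 I₀.
After rotation:
I₁ = I₀ cos²(105° − 0°) = I₀ cos²(75°) = 0.06699 I₀.
I₂ = I₁ cos²(102° − 105°) = 0.06699 I₀ · cos²(3°) = 0.0668 I₀.
Ratio = 0.0668 / 0.1483 = 0.4504.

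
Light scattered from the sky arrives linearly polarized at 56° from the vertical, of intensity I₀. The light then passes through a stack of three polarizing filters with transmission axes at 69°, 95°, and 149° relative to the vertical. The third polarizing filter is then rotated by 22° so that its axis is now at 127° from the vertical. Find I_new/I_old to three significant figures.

Before rotation:
By Malus's law, I₁ = I₀ cos²(69° − 56°) = I₀ cos²(13°) = 0.9494 I₀.
I₂ = I₁ cos²(95° − 69°) = 0.9494 I₀ · cos²(26°) = 0.767 I₀.
I₃ = I₂ cos²(149° − 95°) = 0.767 I₀ · cos²(54°) = 0.265 I₀.
After rotation:
I₁ = I₀ cos²(69° − 56°) = I₀ cos²(13°) = 0.9494 I₀.
I₂ = I₁ cos²(95° − 69°) = 0.9494 I₀ · cos²(26°) = 0.767 I₀.
I₃ = I₂ cos²(127° − 95°) = 0.767 I₀ · cos²(32°) = 0.5516 I₀.
Ratio = 0.5516 / 0.265 = 2.082.

I_new/I_old ≈ 2.08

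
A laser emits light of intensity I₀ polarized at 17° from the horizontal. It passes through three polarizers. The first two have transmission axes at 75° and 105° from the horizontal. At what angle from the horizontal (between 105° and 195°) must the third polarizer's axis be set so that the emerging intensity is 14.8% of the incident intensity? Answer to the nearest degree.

I₁ = I₀ cos²(75° − 17°) = I₀ cos²(58°) = 0.2808 I₀.
I₂ = I₁ cos²(105° − 75°) = 0.2808 I₀ · cos²(30°) = 0.2106 I₀.
Need I₃/I₀ = 0.148, so cos²(θ − 105°) = 0.148 / 0.2106 = 0.7027.
θ − 105° = arccos(√0.7027) = 33.0°, giving θ ≈ 105 + 33.0 = 138.0°.

θ ≈ 138°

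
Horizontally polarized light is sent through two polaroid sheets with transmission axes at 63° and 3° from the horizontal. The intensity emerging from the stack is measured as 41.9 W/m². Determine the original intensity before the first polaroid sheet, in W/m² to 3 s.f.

I₀ ≈ 813 W/m²

I₁ = I₀ cos²(63° − 0°) = I₀ cos²(63°) = 0.2061 I₀.
I₂ = I₁ cos²(3° − 63°) = 0.2061 I₀ · cos²(60°) = 0.05153 I₀.
So 41.9 W/m² = 0.05153 I₀, giving I₀ = 41.9/0.05153 = 813.2 W/m².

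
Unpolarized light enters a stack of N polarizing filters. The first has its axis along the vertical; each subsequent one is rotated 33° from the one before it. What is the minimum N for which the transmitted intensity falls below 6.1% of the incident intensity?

N = 7

First polarizer halves the unpolarized light: factor 1/2.
Each further stage multiplies by cos²(33°) = 0.7034.
After N polarizers: T = 0.5·0.7034^(N−1). Require T < 0.061 ⇒ N−1 > ln(0.061/0.5)/ln(0.7034) = 5.98, so N−1 ≥ 6 and N = 7.
Check: N=7 gives T = 0.06054 < 0.061; N=6 gives T = 0.08608.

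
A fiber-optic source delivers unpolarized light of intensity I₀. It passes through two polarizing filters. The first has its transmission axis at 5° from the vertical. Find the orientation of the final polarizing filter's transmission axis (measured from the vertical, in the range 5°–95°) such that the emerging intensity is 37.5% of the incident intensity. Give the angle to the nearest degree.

θ ≈ 35°

Unpolarized light through the first polarizer → I₁ = ½ I₀, now polarized at 5°.
Need I₂/I₀ = 0.375, so cos²(θ − 5°) = 0.375 / 0.5 = 0.75.
θ − 5° = arccos(√0.75) = 30.0°, giving θ ≈ 5 + 30.0 = 35.0°.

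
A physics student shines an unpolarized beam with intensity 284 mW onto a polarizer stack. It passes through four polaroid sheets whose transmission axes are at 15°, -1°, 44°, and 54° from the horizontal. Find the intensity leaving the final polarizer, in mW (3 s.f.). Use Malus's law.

I ≈ 63.6 mW

Unpolarized light through the first polarizer → I₁ = 284 mW/2 = 142 mW, polarized at 15°.
I₂ = I₁ · cos²(16°) = 142 · 0.924 = 131.2 mW.
I₃ = I₂ · cos²(45°) = 131.2 · 0.5 = 65.61 mW.
I₄ = I₃ · cos²(10°) = 65.61 · 0.9698 = 63.63 mW.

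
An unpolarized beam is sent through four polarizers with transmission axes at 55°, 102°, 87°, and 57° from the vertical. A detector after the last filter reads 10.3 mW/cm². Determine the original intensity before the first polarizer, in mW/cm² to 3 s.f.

Unpolarized light through the first polarizer → I₁ = ½ I₀, now polarized at 55°.
I₂ = I₁ cos²(102° − 55°) = 0.5 I₀ · cos²(47°) = 0.2326 I₀.
I₃ = I₂ cos²(87° − 102°) = 0.2326 I₀ · cos²(15°) = 0.217 I₀.
I₄ = I₃ cos²(57° − 87°) = 0.217 I₀ · cos²(30°) = 0.1627 I₀.
So 10.3 mW/cm² = 0.1627 I₀, giving I₀ = 10.3/0.1627 = 63.29 mW/cm².

I₀ ≈ 63.3 mW/cm²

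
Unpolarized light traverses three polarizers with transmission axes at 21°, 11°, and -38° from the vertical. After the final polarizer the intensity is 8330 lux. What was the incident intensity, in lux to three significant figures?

Unpolarized light through the first polarizer → I₁ = ½ I₀, now polarized at 21°.
I₂ = I₁ cos²(11° − 21°) = 0.5 I₀ · cos²(10°) = 0.4849 I₀.
I₃ = I₂ cos²(-38° − 11°) = 0.4849 I₀ · cos²(49°) = 0.2087 I₀.
So 8330 lux = 0.2087 I₀, giving I₀ = 8330/0.2087 = 3.991e+04 lux.

I₀ ≈ 3.99e4 lux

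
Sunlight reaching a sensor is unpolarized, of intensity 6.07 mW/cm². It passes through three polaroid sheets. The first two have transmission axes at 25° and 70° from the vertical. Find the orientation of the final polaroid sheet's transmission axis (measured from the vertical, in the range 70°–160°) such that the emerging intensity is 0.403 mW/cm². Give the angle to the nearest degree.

θ ≈ 129°

Unpolarized light through the first polarizer → I₁ = ½ I₀, now polarized at 25°.
I₂ = I₁ cos²(70° − 25°) = 0.5 I₀ · cos²(45°) = 0.25 I₀.
Target fraction: 0.403 / 6.07 mW/cm² = 0.06639 of I₀.
Need I₃/I₀ = 0.06639, so cos²(θ − 70°) = 0.06639 / 0.25 = 0.2656.
θ − 70° = arccos(√0.2656) = 59.0°, giving θ ≈ 70 + 59.0 = 129.0°.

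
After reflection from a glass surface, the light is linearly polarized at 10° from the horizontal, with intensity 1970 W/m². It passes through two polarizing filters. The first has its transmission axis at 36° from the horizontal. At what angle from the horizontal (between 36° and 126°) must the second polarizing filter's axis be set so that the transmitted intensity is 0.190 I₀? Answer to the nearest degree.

θ ≈ 97°

I₁ = I₀ cos²(36° − 10°) = I₀ cos²(26°) = 0.8078 I₀.
Need I₂/I₀ = 0.19, so cos²(θ − 36°) = 0.19 / 0.8078 = 0.2352.
θ − 36° = arccos(√0.2352) = 61.0°, giving θ ≈ 36 + 61.0 = 97.0°.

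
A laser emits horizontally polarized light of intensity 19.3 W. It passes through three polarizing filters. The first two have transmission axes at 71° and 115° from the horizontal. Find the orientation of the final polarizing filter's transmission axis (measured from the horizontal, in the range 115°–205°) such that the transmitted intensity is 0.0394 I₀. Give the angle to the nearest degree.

θ ≈ 147°

I₁ = I₀ cos²(71° − 0°) = I₀ cos²(71°) = 0.106 I₀.
I₂ = I₁ cos²(115° − 71°) = 0.106 I₀ · cos²(44°) = 0.05485 I₀.
Need I₃/I₀ = 0.0394, so cos²(θ − 115°) = 0.0394 / 0.05485 = 0.7184.
θ − 115° = arccos(√0.7184) = 32.1°, giving θ ≈ 115 + 32.1 = 147.1°.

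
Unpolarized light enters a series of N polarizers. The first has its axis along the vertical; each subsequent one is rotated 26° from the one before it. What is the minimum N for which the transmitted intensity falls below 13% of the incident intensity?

N = 8

First polarizer halves the unpolarized light: factor 1/2.
Each further stage multiplies by cos²(26°) = 0.8078.
After N polarizers: T = 0.5·0.8078^(N−1). Require T < 0.13 ⇒ N−1 > ln(0.13/0.5)/ln(0.8078) = 6.31, so N−1 ≥ 7 and N = 8.
Check: N=8 gives T = 0.1123 < 0.13; N=7 gives T = 0.139.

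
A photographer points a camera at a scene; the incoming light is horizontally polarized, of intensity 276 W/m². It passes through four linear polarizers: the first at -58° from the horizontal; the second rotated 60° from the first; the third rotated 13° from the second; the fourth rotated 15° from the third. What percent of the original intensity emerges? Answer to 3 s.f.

≈ 6.22%

I₁ = 276 W/m² · cos²(58°) = 77.5 W/m².
I₂ = I₁ · cos²(60°) = 77.5 · 0.25 = 19.38 W/m².
I₃ = I₂ · cos²(13°) = 19.38 · 0.9494 = 18.4 W/m².
I₄ = I₃ · cos²(15°) = 18.4 · 0.933 = 17.16 W/m².
That is 6.219% of the incident intensity.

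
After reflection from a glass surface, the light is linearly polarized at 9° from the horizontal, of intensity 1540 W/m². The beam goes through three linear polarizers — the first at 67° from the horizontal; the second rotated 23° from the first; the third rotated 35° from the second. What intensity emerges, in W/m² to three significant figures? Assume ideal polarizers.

I ≈ 246 W/m²

By Malus's law, I₁ = 1540 W/m² · cos²(58°) = 432.5 W/m².
I₂ = I₁ · cos²(23°) = 432.5 · 0.8473 = 366.4 W/m².
I₃ = I₂ · cos²(35°) = 366.4 · 0.671 = 245.9 W/m².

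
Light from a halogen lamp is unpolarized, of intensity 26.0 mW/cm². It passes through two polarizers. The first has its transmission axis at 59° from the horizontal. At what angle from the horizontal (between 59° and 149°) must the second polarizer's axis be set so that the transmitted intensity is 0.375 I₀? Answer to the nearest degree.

Unpolarized light through the first polarizer → I₁ = ½ I₀, now polarized at 59°.
Need I₂/I₀ = 0.375, so cos²(θ − 59°) = 0.375 / 0.5 = 0.75.
θ − 59° = arccos(√0.75) = 30.0°, giving θ ≈ 59 + 30.0 = 89.0°.

θ ≈ 89°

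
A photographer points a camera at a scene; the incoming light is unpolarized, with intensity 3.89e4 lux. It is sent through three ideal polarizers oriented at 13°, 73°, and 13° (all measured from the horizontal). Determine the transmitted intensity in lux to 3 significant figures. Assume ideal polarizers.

Unpolarized light through the first polarizer → I₁ = 3.89e4 lux/2 = 1.945e+04 lux, polarized at 13°.
I₂ = I₁ · cos²(60°) = 1.945e+04 · 0.25 = 4863 lux.
I₃ = I₂ · cos²(60°) = 4863 · 0.25 = 1216 lux.

I ≈ 1220 lux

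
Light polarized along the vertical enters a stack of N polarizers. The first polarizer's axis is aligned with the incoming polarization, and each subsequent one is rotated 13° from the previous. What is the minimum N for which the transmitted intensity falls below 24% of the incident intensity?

N = 29

First polarizer is aligned with the polarization: full transmission.
Each further stage multiplies by cos²(13°) = 0.9494.
After N polarizers: T = 0.9494^(N−1). Require T < 0.24 ⇒ N−1 > ln(0.24)/ln(0.9494) = 27.48, so N−1 ≥ 28 and N = 29.
Check: N=29 gives T = 0.2336 < 0.24; N=28 gives T = 0.2461.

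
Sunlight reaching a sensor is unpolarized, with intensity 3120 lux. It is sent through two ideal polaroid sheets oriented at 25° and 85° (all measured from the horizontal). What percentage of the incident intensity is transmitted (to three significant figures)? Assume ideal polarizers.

Unpolarized light through the first polarizer → I₁ = 3120 lux/2 = 1560 lux, polarized at 25°.
I₂ = I₁ · cos²(60°) = 1560 · 0.25 = 390 lux.
That is 12.5% of the incident intensity.

≈ 12.5%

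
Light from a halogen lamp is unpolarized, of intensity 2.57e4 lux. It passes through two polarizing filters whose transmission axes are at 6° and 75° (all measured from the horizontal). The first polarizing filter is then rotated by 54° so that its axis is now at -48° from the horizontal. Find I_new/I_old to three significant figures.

I_new/I_old ≈ 2.31

Before rotation:
Unpolarized light through the first polarizer → I₁ = ½ I₀, now polarized at 6°.
I₂ = I₁ cos²(75° − 6°) = 0.5 I₀ · cos²(69°) = 0.06421 I₀.
After rotation:
Unpolarized light through the first polarizer → I₁ = ½ I₀, now polarized at -48°.
Angle between axes 1 and 2: 57°. I₂ = 0.5 I₀ · cos²(57°) = 0.1483 I₀.
Ratio = 0.1483 / 0.06421 = 2.31.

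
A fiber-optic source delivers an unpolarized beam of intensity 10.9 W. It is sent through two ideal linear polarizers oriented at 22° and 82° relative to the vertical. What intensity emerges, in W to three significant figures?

Unpolarized light through the first polarizer → I₁ = 10.9 W/2 = 5.45 W, polarized at 22°.
I₂ = I₁ · cos²(60°) = 5.45 · 0.25 = 1.363 W.

I ≈ 1.36 W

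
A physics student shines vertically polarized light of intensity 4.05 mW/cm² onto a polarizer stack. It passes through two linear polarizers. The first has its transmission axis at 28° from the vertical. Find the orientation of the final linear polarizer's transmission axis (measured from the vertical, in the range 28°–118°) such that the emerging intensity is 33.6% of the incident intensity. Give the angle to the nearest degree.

θ ≈ 77°

I₁ = I₀ cos²(28° − 0°) = I₀ cos²(28°) = 0.7796 I₀.
Need I₂/I₀ = 0.336, so cos²(θ − 28°) = 0.336 / 0.7796 = 0.431.
θ − 28° = arccos(√0.431) = 49.0°, giving θ ≈ 28 + 49.0 = 77.0°.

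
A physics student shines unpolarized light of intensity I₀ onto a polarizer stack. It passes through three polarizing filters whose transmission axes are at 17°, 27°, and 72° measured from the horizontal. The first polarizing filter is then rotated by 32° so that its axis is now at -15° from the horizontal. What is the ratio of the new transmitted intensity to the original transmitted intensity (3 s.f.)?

I_new/I_old ≈ 0.569

Before rotation:
Unpolarized light through the first polarizer → I₁ = ½ I₀, now polarized at 17°.
I₂ = I₁ cos²(27° − 17°) = 0.5 I₀ · cos²(10°) = 0.4849 I₀.
I₃ = I₂ cos²(72° − 27°) = 0.4849 I₀ · cos²(45°) = 0.2425 I₀.
After rotation:
Unpolarized light through the first polarizer → I₁ = ½ I₀, now polarized at -15°.
I₂ = I₁ cos²(27° + 15°) = 0.5 I₀ · cos²(42°) = 0.2761 I₀.
I₃ = I₂ cos²(72° − 27°) = 0.2761 I₀ · cos²(45°) = 0.1381 I₀.
Ratio = 0.1381 / 0.2425 = 0.5694.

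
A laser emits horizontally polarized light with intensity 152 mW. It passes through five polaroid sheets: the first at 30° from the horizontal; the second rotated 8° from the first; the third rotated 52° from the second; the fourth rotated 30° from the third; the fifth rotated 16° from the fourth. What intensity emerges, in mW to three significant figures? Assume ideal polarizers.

I ≈ 29.4 mW

By Malus's law, I₁ = 152 mW · cos²(30°) = 114 mW.
I₂ = I₁ · cos²(8°) = 114 · 0.9806 = 111.8 mW.
I₃ = I₂ · cos²(52°) = 111.8 · 0.379 = 42.37 mW.
I₄ = I₃ · cos²(30°) = 42.37 · 0.75 = 31.78 mW.
I₅ = I₄ · cos²(16°) = 31.78 · 0.924 = 29.37 mW.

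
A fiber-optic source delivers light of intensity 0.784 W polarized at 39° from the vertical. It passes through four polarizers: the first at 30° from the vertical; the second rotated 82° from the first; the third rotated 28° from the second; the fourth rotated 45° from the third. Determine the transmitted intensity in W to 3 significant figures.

I ≈ 0.00577 W

I₁ = 0.784 W · cos²(9°) = 0.7648 W.
I₂ = I₁ · cos²(82°) = 0.7648 · 0.01937 = 0.01481 W.
I₃ = I₂ · cos²(28°) = 0.01481 · 0.7796 = 0.01155 W.
I₄ = I₃ · cos²(45°) = 0.01155 · 0.5 = 0.005774 W.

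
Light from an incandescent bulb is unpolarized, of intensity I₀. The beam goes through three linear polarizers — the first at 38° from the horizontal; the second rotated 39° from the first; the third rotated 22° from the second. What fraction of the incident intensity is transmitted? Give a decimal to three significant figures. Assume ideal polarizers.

≈ 0.260 I₀

Unpolarized light through the first polarizer → I₁ = ½ I₀, now polarized at 38°.
I₂ = I₁ cos²(39°) = 0.5 · 0.604 I₀ = 0.302 I₀.
I₃ = I₂ cos²(22°) = 0.302 · 0.8597 I₀ = 0.2596 I₀.
Transmitted fraction = 0.2596.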